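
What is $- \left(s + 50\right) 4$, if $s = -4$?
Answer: $-184$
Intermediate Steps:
$- \left(s + 50\right) 4 = - \left(-4 + 50\right) 4 = - 46 \cdot 4 = \left(-1\right) 184 = -184$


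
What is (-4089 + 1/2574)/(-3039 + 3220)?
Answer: -10525085/465894 ≈ -22.591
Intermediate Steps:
(-4089 + 1/2574)/(-3039 + 3220) = (-4089 + 1/2574)/181 = -10525085/2574*1/181 = -10525085/465894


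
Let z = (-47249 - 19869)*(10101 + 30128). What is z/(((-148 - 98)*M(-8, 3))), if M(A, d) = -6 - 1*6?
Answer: -1350045011/1476 ≈ -9.1467e+5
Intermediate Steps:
M(A, d) = -12 (M(A, d) = -6 - 6 = -12)
z = -2700090022 (z = -67118*40229 = -2700090022)
z/(((-148 - 98)*M(-8, 3))) = -2700090022*(-1/(12*(-148 - 98))) = -2700090022/((-246*(-12))) = -2700090022/2952 = -2700090022*1/2952 = -1350045011/1476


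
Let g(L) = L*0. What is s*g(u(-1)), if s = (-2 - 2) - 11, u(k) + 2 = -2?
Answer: 0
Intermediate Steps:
u(k) = -4 (u(k) = -2 - 2 = -4)
s = -15 (s = -4 - 11 = -15)
g(L) = 0
s*g(u(-1)) = -15*0 = 0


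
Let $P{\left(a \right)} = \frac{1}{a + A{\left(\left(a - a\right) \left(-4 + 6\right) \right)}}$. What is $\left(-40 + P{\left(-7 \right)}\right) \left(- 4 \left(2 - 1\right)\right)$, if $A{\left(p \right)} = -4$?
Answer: $\frac{1764}{11} \approx 160.36$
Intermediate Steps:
$P{\left(a \right)} = \frac{1}{-4 + a}$ ($P{\left(a \right)} = \frac{1}{a - 4} = \frac{1}{-4 + a}$)
$\left(-40 + P{\left(-7 \right)}\right) \left(- 4 \left(2 - 1\right)\right) = \left(-40 + \frac{1}{-4 - 7}\right) \left(- 4 \left(2 - 1\right)\right) = \left(-40 + \frac{1}{-11}\right) \left(\left(-4\right) 1\right) = \left(-40 - \frac{1}{11}\right) \left(-4\right) = \left(- \frac{441}{11}\right) \left(-4\right) = \frac{1764}{11}$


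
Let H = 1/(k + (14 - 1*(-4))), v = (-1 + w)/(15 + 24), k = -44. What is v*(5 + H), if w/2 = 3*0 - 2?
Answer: -215/338 ≈ -0.63610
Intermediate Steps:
w = -4 (w = 2*(3*0 - 2) = 2*(0 - 2) = 2*(-2) = -4)
v = -5/39 (v = (-1 - 4)/(15 + 24) = -5/39 ≈ -0.12821)
H = -1/26 (H = 1/(-44 + (14 - 1*(-4))) = 1/(-44 + (14 + 4)) = 1/(-44 + 18) = 1/(-26) = -1/26 ≈ -0.038462)
v*(5 + H) = -5*(5 - 1/26)/39 = -5/39*129/26 = -215/338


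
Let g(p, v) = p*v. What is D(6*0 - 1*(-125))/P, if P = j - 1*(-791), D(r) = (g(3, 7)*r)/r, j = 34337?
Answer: 21/35128 ≈ 0.00059781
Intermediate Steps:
D(r) = 21 (D(r) = ((3*7)*r)/r = (21*r)/r = 21)
P = 35128 (P = 34337 - 1*(-791) = 34337 + 791 = 35128)
D(6*0 - 1*(-125))/P = 21/35128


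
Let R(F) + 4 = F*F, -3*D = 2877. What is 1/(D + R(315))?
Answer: 1/98262 ≈ 1.0177e-5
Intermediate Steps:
D = -959 (D = -⅓*2877 = -959)
R(F) = -4 + F² (R(F) = -4 + F*F = -4 + F²)
1/(D + R(315)) = 1/(-959 + (-4 + 315²)) = 1/(-959 + (-4 + 99225)) = 1/(-959 + 99221) = 1/98262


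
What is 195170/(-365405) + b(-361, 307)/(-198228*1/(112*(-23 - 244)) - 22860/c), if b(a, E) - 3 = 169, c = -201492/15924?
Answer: -811883552801614/1848285207325763 ≈ -0.43926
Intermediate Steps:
c = -16791/1327 (c = -201492*1/15924 = -16791/1327 ≈ -12.653)
b(a, E) = 172 (b(a, E) = 3 + 169 = 172)
195170/(-365405) + b(-361, 307)/(-198228*1/(112*(-23 - 244)) - 22860/c) = 195170/(-365405) + 172/(-198228*1/(112*(-23 - 244)) - 22860/(-16791/1327)) = 195170*(-1/365405) + 172/(-198228/(112*(-267)) - 22860*(-1327/16791)) = -39034/73081 + 172/(-198228/(-29904) + 10111740/5597) = -39034/73081 + 172/(-198228*(-1/29904) + 10111740/5597) = -39034/73081 + 172/(16519/2492 + 10111740/5597) = -39034/73081 + 172/(25290912923/13947724) = -39034/73081 + 172*(13947724/25290912923) = -39034/73081 + 2399008528/25290912923 = -811883552801614/1848285207325763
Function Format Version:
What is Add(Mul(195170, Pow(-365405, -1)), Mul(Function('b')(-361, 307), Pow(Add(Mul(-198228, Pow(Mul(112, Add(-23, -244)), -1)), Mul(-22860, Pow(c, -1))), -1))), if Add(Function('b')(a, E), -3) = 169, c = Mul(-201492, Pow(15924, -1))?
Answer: Rational(-811883552801614, 1848285207325763) ≈ -0.43926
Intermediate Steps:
c = Rational(-16791, 1327) (c = Mul(-201492, Rational(1, 15924)) = Rational(-16791, 1327) ≈ -12.653)
Function('b')(a, E) = 172 (Function('b')(a, E) = Add(3, 169) = 172)
Add(Mul(195170, Pow(-365405, -1)), Mul(Function('b')(-361, 307), Pow(Add(Mul(-198228, Pow(Mul(112, Add(-23, -244)), -1)), Mul(-22860, Pow(c, -1))), -1))) = Add(Mul(195170, Pow(-365405, -1)), Mul(172, Pow(Add(Mul(-198228, Pow(Mul(112, Add(-23, -244)), -1)), Mul(-22860, Pow(Rational(-16791, 1327), -1))), -1))) = Add(Mul(195170, Rational(-1, 365405)), Mul(172, Pow(Add(Mul(-198228, Pow(Mul(112, -267), -1)), Mul(-22860, Rational(-1327, 16791))), -1))) = Add(Rational(-39034, 73081), Mul(172, Pow(Add(Mul(-198228, Pow(-29904, -1)), Rational(10111740, 5597)), -1))) = Add(Rational(-39034, 73081), Mul(172, Pow(Add(Mul(-198228, Rational(-1, 29904)), Rational(10111740, 5597)), -1))) = Add(Rational(-39034, 73081), Mul(172, Pow(Add(Rational(16519, 2492), Rational(10111740, 5597)), -1))) = Add(Rational(-39034, 73081), Mul(172, Pow(Rational(25290912923, 13947724), -1))) = Add(Rational(-39034, 73081), Mul(172, Rational(13947724, 25290912923))) = Add(Rational(-39034, 73081), Rational(2399008528, 25290912923)) = Rational(-811883552801614, 1848285207325763)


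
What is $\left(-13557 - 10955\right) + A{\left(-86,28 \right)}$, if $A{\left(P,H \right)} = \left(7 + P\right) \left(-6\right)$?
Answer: $-24038$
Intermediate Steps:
$A{\left(P,H \right)} = -42 - 6 P$
$\left(-13557 - 10955\right) + A{\left(-86,28 \right)} = \left(-13557 - 10955\right) - -474 = -24512 + \left(-42 + 516\right) = -24512 + 474 = -24038$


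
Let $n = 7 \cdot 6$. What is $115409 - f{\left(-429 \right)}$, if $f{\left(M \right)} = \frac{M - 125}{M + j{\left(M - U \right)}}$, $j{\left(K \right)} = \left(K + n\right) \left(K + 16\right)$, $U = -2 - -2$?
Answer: $\frac{9198212986}{79701} \approx 1.1541 \cdot 10^{5}$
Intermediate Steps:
$n = 42$
$U = 0$ ($U = -2 + 2 = 0$)
$j{\left(K \right)} = \left(16 + K\right) \left(42 + K\right)$ ($j{\left(K \right)} = \left(K + 42\right) \left(K + 16\right) = \left(42 + K\right) \left(16 + K\right) = \left(16 + K\right) \left(42 + K\right)$)
$f{\left(M \right)} = \frac{-125 + M}{672 + M^{2} + 59 M}$ ($f{\left(M \right)} = \frac{M - 125}{M + \left(672 + \left(M - 0\right)^{2} + 58 \left(M - 0\right)\right)} = \frac{-125 + M}{M + \left(672 + \left(M + 0\right)^{2} + 58 \left(M + 0\right)\right)} = \frac{-125 + M}{M + \left(672 + M^{2} + 58 M\right)} = \frac{-125 + M}{672 + M^{2} + 59 M}$)
$115409 - f{\left(-429 \right)} = 115409 - \frac{-125 - 429}{672 + \left(-429\right)^{2} + 59 \left(-429\right)} = 115409 - \frac{1}{672 + 184041 - 25311} \left(-554\right) = 115409 - \frac{1}{159402} \left(-554\right) = 115409 - - \frac{277}{79701} = 115409 + \frac{277}{79701} = \frac{9198212986}{79701}$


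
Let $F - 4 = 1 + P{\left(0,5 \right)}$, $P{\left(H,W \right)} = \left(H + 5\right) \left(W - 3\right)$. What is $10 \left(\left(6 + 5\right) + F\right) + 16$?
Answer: $276$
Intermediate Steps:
$P{\left(H,W \right)} = \left(-3 + W\right) \left(5 + H\right)$ ($P{\left(H,W \right)} = \left(5 + H\right) \left(-3 + W\right) = \left(-3 + W\right) \left(5 + H\right)$)
$F = 15$ ($F = 4 + \left(1 + \left(-15 - 0 + 5 \cdot 5 + 0 \cdot 5\right)\right) = 4 + \left(1 + \left(-15 + 0 + 25 + 0\right)\right) = 4 + \left(1 + 10\right) = 4 + 11 = 15$)
$10 \left(\left(6 + 5\right) + F\right) + 16 = 10 \left(\left(6 + 5\right) + 15\right) + 16 = 10 \left(11 + 15\right) + 16 = 10 \cdot 26 + 16 = 260 + 16 = 276$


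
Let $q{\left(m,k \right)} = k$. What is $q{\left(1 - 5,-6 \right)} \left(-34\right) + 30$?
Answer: $234$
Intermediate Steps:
$q{\left(1 - 5,-6 \right)} \left(-34\right) + 30 = \left(-6\right) \left(-34\right) + 30 = 204 + 30 = 234$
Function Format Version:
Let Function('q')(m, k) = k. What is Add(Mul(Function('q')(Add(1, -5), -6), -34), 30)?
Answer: 234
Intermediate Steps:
Add(Mul(Function('q')(Add(1, -5), -6), -34), 30) = Add(Mul(-6, -34), 30) = Add(204, 30) = 234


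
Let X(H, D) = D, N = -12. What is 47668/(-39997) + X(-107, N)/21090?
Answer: -4530622/3799715 ≈ -1.1924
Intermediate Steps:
47668/(-39997) + X(-107, N)/21090 = 47668/(-39997) - 12/21090 = 47668*(-1/39997) - 12*1/21090 = -47668/39997 - 2/3515 = -4530622/3799715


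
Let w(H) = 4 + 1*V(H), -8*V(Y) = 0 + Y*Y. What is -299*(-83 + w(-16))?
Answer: 33189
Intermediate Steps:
V(Y) = -Y²/8 (V(Y) = -(0 + Y*Y)/8 = -(0 + Y²)/8 = -Y²/8)
w(H) = 4 - H²/8 (w(H) = 4 + 1*(-H²/8) = 4 - H²/8)
-299*(-83 + w(-16)) = -299*(-83 + (4 - ⅛*(-16)²)) = -299*(-83 + (4 - ⅛*256)) = -299*(-83 + (4 - 32)) = -299*(-83 - 28) = -299*(-111) = 33189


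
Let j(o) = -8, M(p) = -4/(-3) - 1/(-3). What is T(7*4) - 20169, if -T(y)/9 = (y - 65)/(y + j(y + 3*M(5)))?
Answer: -403047/20 ≈ -20152.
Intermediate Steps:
M(p) = 5/3 (M(p) = -4*(-⅓) - 1*(-⅓) = 4/3 + ⅓ = 5/3)
T(y) = -9*(-65 + y)/(-8 + y) (T(y) = -9*(y - 65)/(y - 8) = -9*(-65 + y)/(-8 + y))
T(7*4) - 20169 = 9*(65 - 7*4)/(-8 + 7*4) - 20169 = 9*(65 - 1*28)/(-8 + 28) - 20169 = 9*(65 - 28)/20 - 20169 = 9*(1/20)*37 - 20169 = 333/20 - 20169 = -403047/20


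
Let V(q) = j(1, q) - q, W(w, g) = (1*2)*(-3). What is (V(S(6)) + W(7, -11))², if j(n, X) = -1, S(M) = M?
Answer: 169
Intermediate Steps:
W(w, g) = -6 (W(w, g) = 2*(-3) = -6)
V(q) = -1 - q
(V(S(6)) + W(7, -11))² = ((-1 - 1*6) - 6)² = ((-1 - 6) - 6)² = (-7 - 6)² = (-13)² = 169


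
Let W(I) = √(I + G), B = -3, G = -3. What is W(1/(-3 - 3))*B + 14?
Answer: 14 - I*√114/2 ≈ 14.0 - 5.3385*I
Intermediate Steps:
W(I) = √(-3 + I) (W(I) = √(I - 3) = √(-3 + I))
W(1/(-3 - 3))*B + 14 = √(-3 + 1/(-3 - 3))*(-3) + 14 = √(-3 + 1/(-6))*(-3) + 14 = √(-3 - ⅙)*(-3) + 14 = √(-19/6)*(-3) + 14 = (I*√114/6)*(-3) + 14 = -I*√114/2 + 14 = 14 - I*√114/2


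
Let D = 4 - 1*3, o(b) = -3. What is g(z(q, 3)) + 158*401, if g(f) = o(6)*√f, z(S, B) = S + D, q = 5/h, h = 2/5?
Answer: 63358 - 9*√6/2 ≈ 63347.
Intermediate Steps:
h = ⅖ (h = 2*(⅕) = ⅖ ≈ 0.40000)
D = 1 (D = 4 - 3 = 1)
q = 25/2 (q = 5/(⅖) = 5*(5/2) = 25/2 ≈ 12.500)
z(S, B) = 1 + S (z(S, B) = S + 1 = 1 + S)
g(f) = -3*√f
g(z(q, 3)) + 158*401 = -3*√(1 + 25/2) + 158*401 = -9*√6/2 + 63358 = 63358 - 9*√6/2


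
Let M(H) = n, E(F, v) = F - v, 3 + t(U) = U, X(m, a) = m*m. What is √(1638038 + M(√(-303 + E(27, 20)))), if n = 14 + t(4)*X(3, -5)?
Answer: √1638061 ≈ 1279.9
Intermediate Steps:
X(m, a) = m²
t(U) = -3 + U
n = 23 (n = 14 + (-3 + 4)*3² = 14 + 1*9 = 14 + 9 = 23)
M(H) = 23
√(1638038 + M(√(-303 + E(27, 20)))) = √(1638038 + 23) = √1638061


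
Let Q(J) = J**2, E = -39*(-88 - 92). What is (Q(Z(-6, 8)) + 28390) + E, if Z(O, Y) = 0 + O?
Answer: 35446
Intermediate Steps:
E = 7020 (E = -39*(-180) = 7020)
Z(O, Y) = O
(Q(Z(-6, 8)) + 28390) + E = ((-6)**2 + 28390) + 7020 = (36 + 28390) + 7020 = 28426 + 7020 = 35446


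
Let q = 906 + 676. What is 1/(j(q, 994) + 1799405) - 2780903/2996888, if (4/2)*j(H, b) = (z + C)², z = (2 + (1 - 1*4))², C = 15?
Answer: -5004323721411/5392998853304 ≈ -0.92793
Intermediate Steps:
q = 1582
z = 1 (z = (2 + (1 - 4))² = (2 - 3)² = (-1)² = 1)
j(H, b) = 128 (j(H, b) = (1 + 15)²/2 = (½)*16² = (½)*256 = 128)
1/(j(q, 994) + 1799405) - 2780903/2996888 = 1/(128 + 1799405) - 2780903/2996888 = 1/1799533 - 2780903*1/2996888 = 1/1799533 - 2780903/2996888 = -5004323721411/5392998853304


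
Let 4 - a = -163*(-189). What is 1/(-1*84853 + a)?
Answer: -1/115656 ≈ -8.6463e-6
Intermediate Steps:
a = -30803 (a = 4 - (-163)*(-189) = 4 - 1*30807 = 4 - 30807 = -30803)
1/(-1*84853 + a) = 1/(-1*84853 - 30803) = 1/(-84853 - 30803) = 1/(-115656) = -1/115656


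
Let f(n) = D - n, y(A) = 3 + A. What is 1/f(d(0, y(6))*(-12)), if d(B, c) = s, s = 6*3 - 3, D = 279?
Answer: 1/459 ≈ 0.0021787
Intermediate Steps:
s = 15 (s = 18 - 3 = 15)
d(B, c) = 15
f(n) = 279 - n
1/f(d(0, y(6))*(-12)) = 1/(279 - 15*(-12)) = 1/(279 - 1*(-180)) = 1/(279 + 180) = 1/459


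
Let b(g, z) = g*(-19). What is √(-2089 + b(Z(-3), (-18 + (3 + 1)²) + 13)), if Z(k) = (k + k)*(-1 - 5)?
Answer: I*√2773 ≈ 52.659*I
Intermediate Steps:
Z(k) = -12*k (Z(k) = (2*k)*(-6) = -12*k)
b(g, z) = -19*g
√(-2089 + b(Z(-3), (-18 + (3 + 1)²) + 13)) = √(-2089 - (-228)*(-3)) = √(-2089 - 19*36) = √(-2089 - 684) = √(-2773) = I*√2773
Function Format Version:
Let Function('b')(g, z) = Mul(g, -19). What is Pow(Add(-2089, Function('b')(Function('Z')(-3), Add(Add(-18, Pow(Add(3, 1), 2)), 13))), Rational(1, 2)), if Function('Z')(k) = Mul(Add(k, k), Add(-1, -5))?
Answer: Mul(I, Pow(2773, Rational(1, 2))) ≈ Mul(52.659, I)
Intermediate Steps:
Function('Z')(k) = Mul(-12, k) (Function('Z')(k) = Mul(Mul(2, k), -6) = Mul(-12, k))
Function('b')(g, z) = Mul(-19, g)
Pow(Add(-2089, Function('b')(Function('Z')(-3), Add(Add(-18, Pow(Add(3, 1), 2)), 13))), Rational(1, 2)) = Pow(Add(-2089, Mul(-19, Mul(-12, -3))), Rational(1, 2)) = Pow(Add(-2089, Mul(-19, 36)), Rational(1, 2)) = Pow(Add(-2089, -684), Rational(1, 2)) = Pow(-2773, Rational(1, 2)) = Mul(I, Pow(2773, Rational(1, 2)))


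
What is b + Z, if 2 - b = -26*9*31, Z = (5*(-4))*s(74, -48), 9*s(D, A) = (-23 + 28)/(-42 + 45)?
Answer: 195812/27 ≈ 7252.3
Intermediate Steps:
s(D, A) = 5/27 (s(D, A) = ((-23 + 28)/(-42 + 45))/9 = (5/3)/9 = (5*(⅓))/9 = (⅑)*(5/3) = 5/27)
Z = -100/27 (Z = (5*(-4))*(5/27) = -20*5/27 = -100/27 ≈ -3.7037)
b = 7256 (b = 2 - (-26*9)*31 = 2 - (-234)*31 = 2 - 1*(-7254) = 2 + 7254 = 7256)
b + Z = 7256 - 100/27 = 195812/27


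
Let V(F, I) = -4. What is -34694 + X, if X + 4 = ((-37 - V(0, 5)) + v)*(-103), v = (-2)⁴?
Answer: -32947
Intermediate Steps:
v = 16
X = 1747 (X = -4 + ((-37 - 1*(-4)) + 16)*(-103) = -4 + ((-37 + 4) + 16)*(-103) = -4 + (-33 + 16)*(-103) = -4 - 17*(-103) = -4 + 1751 = 1747)
-34694 + X = -34694 + 1747 = -32947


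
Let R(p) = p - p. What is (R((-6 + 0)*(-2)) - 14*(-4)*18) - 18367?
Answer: -17359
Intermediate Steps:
R(p) = 0
(R((-6 + 0)*(-2)) - 14*(-4)*18) - 18367 = (0 - 14*(-4)*18) - 18367 = (0 + 56*18) - 18367 = (0 + 1008) - 18367 = 1008 - 18367 = -17359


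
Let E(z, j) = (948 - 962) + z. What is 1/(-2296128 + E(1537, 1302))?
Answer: -1/2294605 ≈ -4.3580e-7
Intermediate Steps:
E(z, j) = -14 + z
1/(-2296128 + E(1537, 1302)) = 1/(-2296128 + (-14 + 1537)) = 1/(-2296128 + 1523) = 1/(-2294605) = -1/2294605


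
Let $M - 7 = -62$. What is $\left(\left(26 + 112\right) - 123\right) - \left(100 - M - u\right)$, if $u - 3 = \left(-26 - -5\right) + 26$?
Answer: $-132$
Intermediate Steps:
$M = -55$ ($M = 7 - 62 = -55$)
$u = 8$ ($u = 3 + \left(\left(-26 - -5\right) + 26\right) = 3 + \left(\left(-26 + 5\right) + 26\right) = 3 + \left(-21 + 26\right) = 3 + 5 = 8$)
$\left(\left(26 + 112\right) - 123\right) - \left(100 - M - u\right) = \left(\left(26 + 112\right) - 123\right) + \left(\left(\left(-55 - 73\right) + 8\right) - 27\right) = \left(138 - 123\right) + \left(\left(-128 + 8\right) - 27\right) = 15 - 147 = -132$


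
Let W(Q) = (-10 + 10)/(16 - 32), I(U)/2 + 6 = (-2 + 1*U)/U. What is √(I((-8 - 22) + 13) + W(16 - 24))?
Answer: I*√2822/17 ≈ 3.1249*I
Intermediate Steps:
I(U) = -12 + 2*(-2 + U)/U (I(U) = -12 + 2*((-2 + 1*U)/U) = -12 + 2*((-2 + U)/U) = -12 + 2*(-2 + U)/U)
W(Q) = 0 (W(Q) = 0/(-16) = 0*(-1/16) = 0)
√(I((-8 - 22) + 13) + W(16 - 24)) = √((-10 - 4/((-8 - 22) + 13)) + 0) = √((-10 - 4/(-30 + 13)) + 0) = √((-10 - 4/(-17)) + 0) = √((-10 - 4*(-1/17)) + 0) = √((-10 + 4/17) + 0) = √(-166/17 + 0) = √(-166/17) = I*√2822/17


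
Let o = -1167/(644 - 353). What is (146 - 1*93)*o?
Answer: -20617/97 ≈ -212.55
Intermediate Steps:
o = -389/97 (o = -1167/291 = -1167*1/291 = -389/97 ≈ -4.0103)
(146 - 1*93)*o = (146 - 1*93)*(-389/97) = (146 - 93)*(-389/97) = 53*(-389/97) = -20617/97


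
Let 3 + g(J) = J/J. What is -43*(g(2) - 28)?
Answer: 1290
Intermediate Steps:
g(J) = -2 (g(J) = -3 + J/J = -3 + 1 = -2)
-43*(g(2) - 28) = -43*(-2 - 28) = -43*(-30) = 1290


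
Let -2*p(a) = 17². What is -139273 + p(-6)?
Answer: -278835/2 ≈ -1.3942e+5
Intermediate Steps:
p(a) = -289/2 (p(a) = -½*17² = -½*289 = -289/2)
-139273 + p(-6) = -139273 - 289/2 = -278835/2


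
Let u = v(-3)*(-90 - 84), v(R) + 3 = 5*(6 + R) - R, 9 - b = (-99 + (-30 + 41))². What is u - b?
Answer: 5125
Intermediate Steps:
b = -7735 (b = 9 - (-99 + (-30 + 41))² = 9 - (-99 + 11)² = 9 - 1*(-88)² = 9 - 1*7744 = 9 - 7744 = -7735)
v(R) = 27 + 4*R (v(R) = -3 + (5*(6 + R) - R) = -3 + ((30 + 5*R) - R) = -3 + (30 + 4*R) = 27 + 4*R)
u = -2610 (u = (27 + 4*(-3))*(-90 - 84) = (27 - 12)*(-174) = 15*(-174) = -2610)
u - b = -2610 - 1*(-7735) = -2610 + 7735 = 5125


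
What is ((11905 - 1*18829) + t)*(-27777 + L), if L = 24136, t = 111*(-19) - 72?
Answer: 33151305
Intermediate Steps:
t = -2181 (t = -2109 - 72 = -2181)
((11905 - 1*18829) + t)*(-27777 + L) = ((11905 - 1*18829) - 2181)*(-27777 + 24136) = ((11905 - 18829) - 2181)*(-3641) = (-6924 - 2181)*(-3641) = -9105*(-3641) = 33151305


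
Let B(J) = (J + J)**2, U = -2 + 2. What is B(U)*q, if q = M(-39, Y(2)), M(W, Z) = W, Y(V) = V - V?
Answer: 0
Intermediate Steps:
Y(V) = 0
q = -39
U = 0
B(J) = 4*J**2 (B(J) = (2*J)**2 = 4*J**2)
B(U)*q = (4*0**2)*(-39) = (4*0)*(-39) = 0*(-39) = 0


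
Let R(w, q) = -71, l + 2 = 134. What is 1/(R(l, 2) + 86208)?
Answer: 1/86137 ≈ 1.1609e-5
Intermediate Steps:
l = 132 (l = -2 + 134 = 132)
1/(R(l, 2) + 86208) = 1/(-71 + 86208) = 1/86137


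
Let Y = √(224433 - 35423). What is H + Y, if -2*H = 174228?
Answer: -87114 + √189010 ≈ -86679.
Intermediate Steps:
Y = √189010 ≈ 434.75
H = -87114 (H = -½*174228 = -87114)
H + Y = -87114 + √189010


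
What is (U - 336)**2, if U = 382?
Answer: 2116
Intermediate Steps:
(U - 336)**2 = (382 - 336)**2 = 46**2 = 2116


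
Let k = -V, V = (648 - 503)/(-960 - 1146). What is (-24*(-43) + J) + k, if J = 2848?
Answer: 8171425/2106 ≈ 3880.1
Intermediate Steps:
V = -145/2106 (V = 145/(-2106) = 145*(-1/2106) = -145/2106 ≈ -0.068851)
k = 145/2106 (k = -1*(-145/2106) = 145/2106 ≈ 0.068851)
(-24*(-43) + J) + k = (-24*(-43) + 2848) + 145/2106 = (1032 + 2848) + 145/2106 = 3880 + 145/2106 = 8171425/2106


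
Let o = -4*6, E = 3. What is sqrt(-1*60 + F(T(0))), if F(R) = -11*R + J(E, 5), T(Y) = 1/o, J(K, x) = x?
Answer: I*sqrt(7854)/12 ≈ 7.3852*I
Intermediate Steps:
o = -24
T(Y) = -1/24 (T(Y) = 1/(-24) = -1/24)
F(R) = 5 - 11*R (F(R) = -11*R + 5 = 5 - 11*R)
sqrt(-1*60 + F(T(0))) = sqrt(-1*60 + (5 - 11*(-1/24))) = sqrt(-60 + (5 + 11/24)) = sqrt(-60 + 131/24) = sqrt(-1309/24) = I*sqrt(7854)/12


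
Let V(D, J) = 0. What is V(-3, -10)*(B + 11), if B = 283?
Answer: 0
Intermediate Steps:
V(-3, -10)*(B + 11) = 0*(283 + 11) = 0*294 = 0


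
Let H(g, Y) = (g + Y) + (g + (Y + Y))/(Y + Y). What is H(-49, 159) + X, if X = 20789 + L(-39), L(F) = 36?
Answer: 6657599/318 ≈ 20936.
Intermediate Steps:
H(g, Y) = Y + g + (g + 2*Y)/(2*Y) (H(g, Y) = (Y + g) + (g + 2*Y)/((2*Y)) = (Y + g) + (g + 2*Y)*(1/(2*Y)) = (Y + g) + (g + 2*Y)/(2*Y) = Y + g + (g + 2*Y)/(2*Y))
X = 20825 (X = 20789 + 36 = 20825)
H(-49, 159) + X = (1 + 159 - 49 + (½)*(-49)/159) + 20825 = (1 + 159 - 49 + (½)*(-49)*(1/159)) + 20825 = (1 + 159 - 49 - 49/318) + 20825 = 35249/318 + 20825 = 6657599/318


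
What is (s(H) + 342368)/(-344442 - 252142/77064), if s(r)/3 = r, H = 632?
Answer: -13265180448/13272165215 ≈ -0.99947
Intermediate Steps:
s(r) = 3*r
(s(H) + 342368)/(-344442 - 252142/77064) = (3*632 + 342368)/(-344442 - 252142/77064) = (1896 + 342368)/(-344442 - 252142*1/77064) = 344264/(-344442 - 126071/38532) = 344264/(-13272165215/38532) = 344264*(-38532/13272165215) = -13265180448/13272165215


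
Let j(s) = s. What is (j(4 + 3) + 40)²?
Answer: 2209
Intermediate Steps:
(j(4 + 3) + 40)² = ((4 + 3) + 40)² = (7 + 40)² = 47² = 2209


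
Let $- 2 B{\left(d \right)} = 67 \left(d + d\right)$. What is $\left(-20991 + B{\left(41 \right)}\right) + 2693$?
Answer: $-21045$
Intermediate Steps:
$B{\left(d \right)} = - 67 d$ ($B{\left(d \right)} = - \frac{67 \left(d + d\right)}{2} = - \frac{67 \cdot 2 d}{2} = - \frac{134 d}{2} = - 67 d$)
$\left(-20991 + B{\left(41 \right)}\right) + 2693 = \left(-20991 - 2747\right) + 2693 = -23738 + 2693 = -21045$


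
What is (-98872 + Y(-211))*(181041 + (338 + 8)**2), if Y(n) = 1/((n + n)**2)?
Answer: -5295585267683979/178084 ≈ -2.9736e+10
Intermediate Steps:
Y(n) = 1/(4*n**2) (Y(n) = 1/((2*n)**2) = 1/(4*n**2))
(-98872 + Y(-211))*(181041 + (338 + 8)**2) = (-98872 + (1/4)/(-211)**2)*(181041 + (338 + 8)**2) = (-98872 + (1/4)*(1/44521))*(181041 + 346**2) = (-98872 + 1/178084)*(181041 + 119716) = -17607521247/178084*300757 = -5295585267683979/178084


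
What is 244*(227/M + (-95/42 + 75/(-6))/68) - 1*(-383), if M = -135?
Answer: -1289227/16065 ≈ -80.251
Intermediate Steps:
244*(227/M + (-95/42 + 75/(-6))/68) - 1*(-383) = 244*(227/(-135) + (-95/42 + 75/(-6))/68) - 1*(-383) = 244*(227*(-1/135) + (-95*1/42 + 75*(-1/6))*(1/68)) + 383 = 244*(-227/135 + (-95/42 - 25/2)*(1/68)) + 383 = 244*(-227/135 - 310/21*1/68) + 383 = 244*(-227/135 - 155/714) + 383 = 244*(-61001/32130) + 383 = -7442122/16065 + 383 = -1289227/16065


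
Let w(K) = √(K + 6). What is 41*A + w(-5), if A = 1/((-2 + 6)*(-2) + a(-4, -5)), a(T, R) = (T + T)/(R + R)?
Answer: -169/36 ≈ -4.6944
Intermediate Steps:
a(T, R) = T/R (a(T, R) = (2*T)/((2*R)) = (2*T)*(1/(2*R)) = T/R)
w(K) = √(6 + K)
A = -5/36 (A = 1/((-2 + 6)*(-2) - 4/(-5)) = 1/(4*(-2) - 4*(-⅕)) = 1/(-8 + ⅘) = 1/(-36/5) = -5/36 ≈ -0.13889)
41*A + w(-5) = 41*(-5/36) + √(6 - 5) = -205/36 + √1 = -205/36 + 1 = -169/36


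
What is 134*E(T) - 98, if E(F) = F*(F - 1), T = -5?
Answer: 3922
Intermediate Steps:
E(F) = F*(-1 + F)
134*E(T) - 98 = 134*(-5*(-1 - 5)) - 98 = 134*(-5*(-6)) - 98 = 134*30 - 98 = 4020 - 98 = 3922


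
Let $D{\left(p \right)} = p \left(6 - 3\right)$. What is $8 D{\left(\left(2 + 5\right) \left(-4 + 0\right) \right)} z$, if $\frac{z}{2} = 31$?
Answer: $-41664$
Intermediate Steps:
$z = 62$ ($z = 2 \cdot 31 = 62$)
$D{\left(p \right)} = 3 p$ ($D{\left(p \right)} = p 3 = 3 p$)
$8 D{\left(\left(2 + 5\right) \left(-4 + 0\right) \right)} z = 8 \cdot 3 \left(2 + 5\right) \left(-4 + 0\right) 62 = 8 \cdot 3 \cdot 7 \left(-4\right) 62 = 8 \cdot 3 \left(-28\right) 62 = 8 \left(-84\right) 62 = \left(-672\right) 62 = -41664$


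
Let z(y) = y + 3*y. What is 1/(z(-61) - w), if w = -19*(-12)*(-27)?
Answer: 1/5912 ≈ 0.00016915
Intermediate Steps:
z(y) = 4*y
w = -6156 (w = 228*(-27) = -6156)
1/(z(-61) - w) = 1/(4*(-61) - 1*(-6156)) = 1/(-244 + 6156) = 1/5912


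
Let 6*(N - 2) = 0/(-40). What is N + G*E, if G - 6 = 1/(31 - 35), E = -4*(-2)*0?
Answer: 2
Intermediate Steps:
E = 0 (E = 8*0 = 0)
G = 23/4 (G = 6 + 1/(31 - 35) = 6 + 1/(-4) = 6 - 1/4 = 23/4 ≈ 5.7500)
N = 2 (N = 2 + (0/(-40))/6 = 2 + (0*(-1/40))/6 = 2 + (1/6)*0 = 2 + 0 = 2)
N + G*E = 2 + (23/4)*0 = 2 + 0 = 2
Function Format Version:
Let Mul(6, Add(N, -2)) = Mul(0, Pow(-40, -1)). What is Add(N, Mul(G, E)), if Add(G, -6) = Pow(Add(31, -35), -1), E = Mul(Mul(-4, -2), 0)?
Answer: 2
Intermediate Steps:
E = 0 (E = Mul(8, 0) = 0)
G = Rational(23, 4) (G = Add(6, Pow(Add(31, -35), -1)) = Add(6, Pow(-4, -1)) = Add(6, Rational(-1, 4)) = Rational(23, 4) ≈ 5.7500)
N = 2 (N = Add(2, Mul(Rational(1, 6), Mul(0, Pow(-40, -1)))) = Add(2, Mul(Rational(1, 6), Mul(0, Rational(-1, 40)))) = Add(2, Mul(Rational(1, 6), 0)) = Add(2, 0) = 2)
Add(N, Mul(G, E)) = Add(2, Mul(Rational(23, 4), 0)) = Add(2, 0) = 2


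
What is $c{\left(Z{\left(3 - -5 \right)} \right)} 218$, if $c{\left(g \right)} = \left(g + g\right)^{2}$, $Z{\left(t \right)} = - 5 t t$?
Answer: $89292800$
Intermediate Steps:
$Z{\left(t \right)} = - 5 t^{2}$
$c{\left(g \right)} = 4 g^{2}$ ($c{\left(g \right)} = \left(2 g\right)^{2} = 4 g^{2}$)
$c{\left(Z{\left(3 - -5 \right)} \right)} 218 = 4 \left(- 5 \left(3 - -5\right)^{2}\right)^{2} \cdot 218 = 4 \left(- 5 \left(3 + 5\right)^{2}\right)^{2} \cdot 218 = 4 \left(- 5 \cdot 8^{2}\right)^{2} \cdot 218 = 4 \left(\left(-5\right) 64\right)^{2} \cdot 218 = 4 \left(-320\right)^{2} \cdot 218 = 4 \cdot 102400 \cdot 218 = 409600 \cdot 218 = 89292800$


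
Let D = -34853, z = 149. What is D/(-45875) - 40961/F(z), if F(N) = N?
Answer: -1873892778/6835375 ≈ -274.15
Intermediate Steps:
D/(-45875) - 40961/F(z) = -34853/(-45875) - 40961/149 = -34853*(-1/45875) - 40961*1/149 = 34853/45875 - 40961/149 = -1873892778/6835375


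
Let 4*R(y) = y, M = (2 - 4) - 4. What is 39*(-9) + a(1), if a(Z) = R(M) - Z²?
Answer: -707/2 ≈ -353.50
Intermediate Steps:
M = -6 (M = -2 - 4 = -6)
R(y) = y/4
a(Z) = -3/2 - Z² (a(Z) = (¼)*(-6) - Z² = -3/2 - Z²)
39*(-9) + a(1) = 39*(-9) + (-3/2 - 1*1²) = -351 + (-3/2 - 1*1) = -351 + (-3/2 - 1) = -351 - 5/2 = -707/2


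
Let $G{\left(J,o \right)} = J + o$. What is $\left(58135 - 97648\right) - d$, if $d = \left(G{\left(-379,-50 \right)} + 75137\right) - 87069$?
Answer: $-27152$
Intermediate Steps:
$d = -12361$ ($d = \left(\left(-379 - 50\right) + 75137\right) - 87069 = \left(-429 + 75137\right) - 87069 = 74708 - 87069 = -12361$)
$\left(58135 - 97648\right) - d = \left(58135 - 97648\right) - -12361 = \left(58135 - 97648\right) + 12361 = -39513 + 12361 = -27152$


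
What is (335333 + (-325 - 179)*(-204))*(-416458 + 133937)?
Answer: -123786293629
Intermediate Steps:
(335333 + (-325 - 179)*(-204))*(-416458 + 133937) = (335333 - 504*(-204))*(-282521) = (335333 + 102816)*(-282521) = 438149*(-282521) = -123786293629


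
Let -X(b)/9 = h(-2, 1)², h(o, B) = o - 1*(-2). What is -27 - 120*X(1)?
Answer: -27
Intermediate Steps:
h(o, B) = 2 + o (h(o, B) = o + 2 = 2 + o)
X(b) = 0 (X(b) = -9*(2 - 2)² = -9*0² = -9*0 = 0)
-27 - 120*X(1) = -27 - 120*0 = -27 + 0 = -27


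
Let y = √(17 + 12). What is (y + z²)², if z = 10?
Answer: (100 + √29)² ≈ 11106.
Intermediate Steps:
y = √29 ≈ 5.3852
(y + z²)² = (√29 + 10²)² = (√29 + 100)² = (100 + √29)²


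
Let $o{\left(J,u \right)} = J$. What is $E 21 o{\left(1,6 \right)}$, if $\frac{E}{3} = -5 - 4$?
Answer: $-567$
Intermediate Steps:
$E = -27$ ($E = 3 \left(-5 - 4\right) = 3 \left(-9\right) = -27$)
$E 21 o{\left(1,6 \right)} = \left(-27\right) 21 \cdot 1 = \left(-567\right) 1 = -567$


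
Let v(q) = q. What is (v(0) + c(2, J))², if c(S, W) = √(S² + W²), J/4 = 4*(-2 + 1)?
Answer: 260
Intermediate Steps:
J = -16 (J = 4*(4*(-2 + 1)) = 4*(4*(-1)) = 4*(-4) = -16)
(v(0) + c(2, J))² = (0 + √(2² + (-16)²))² = (0 + √(4 + 256))² = (0 + √260)² = (0 + 2*√65)² = (2*√65)² = 260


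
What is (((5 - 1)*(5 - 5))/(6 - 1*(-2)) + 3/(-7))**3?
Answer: -27/343 ≈ -0.078717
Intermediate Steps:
(((5 - 1)*(5 - 5))/(6 - 1*(-2)) + 3/(-7))**3 = ((4*0)/(6 + 2) + 3*(-1/7))**3 = (0/8 - 3/7)**3 = (0*(1/8) - 3/7)**3 = (0 - 3/7)**3 = (-3/7)**3 = -27/343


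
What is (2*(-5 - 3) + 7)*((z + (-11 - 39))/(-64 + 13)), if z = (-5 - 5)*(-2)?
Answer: -90/17 ≈ -5.2941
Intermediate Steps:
z = 20 (z = -10*(-2) = 20)
(2*(-5 - 3) + 7)*((z + (-11 - 39))/(-64 + 13)) = (2*(-5 - 3) + 7)*((20 + (-11 - 39))/(-64 + 13)) = (2*(-8) + 7)*((20 - 50)/(-51)) = (-16 + 7)*(-30*(-1/51)) = -9*10/17 = -90/17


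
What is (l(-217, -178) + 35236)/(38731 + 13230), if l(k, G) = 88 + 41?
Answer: 35365/51961 ≈ 0.68061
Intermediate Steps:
l(k, G) = 129
(l(-217, -178) + 35236)/(38731 + 13230) = (129 + 35236)/(38731 + 13230) = 35365/51961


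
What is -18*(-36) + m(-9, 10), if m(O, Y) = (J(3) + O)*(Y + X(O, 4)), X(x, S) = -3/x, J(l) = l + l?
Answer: 617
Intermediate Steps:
J(l) = 2*l
m(O, Y) = (6 + O)*(Y - 3/O) (m(O, Y) = (2*3 + O)*(Y - 3/O) = (6 + O)*(Y - 3/O))
-18*(-36) + m(-9, 10) = -18*(-36) + (-3 - 18/(-9) + 6*10 - 9*10) = 648 + (-3 - 18*(-1/9) + 60 - 90) = 648 + (-3 + 2 + 60 - 90) = 648 - 31 = 617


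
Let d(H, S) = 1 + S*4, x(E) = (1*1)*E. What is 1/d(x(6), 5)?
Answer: 1/21 ≈ 0.047619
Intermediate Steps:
x(E) = E (x(E) = 1*E = E)
d(H, S) = 1 + 4*S
1/d(x(6), 5) = 1/(1 + 4*5) = 1/(1 + 20) = 1/21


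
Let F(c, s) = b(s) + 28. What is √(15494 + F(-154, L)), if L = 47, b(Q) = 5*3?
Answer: √15537 ≈ 124.65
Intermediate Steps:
b(Q) = 15
F(c, s) = 43 (F(c, s) = 15 + 28 = 43)
√(15494 + F(-154, L)) = √(15494 + 43) = √15537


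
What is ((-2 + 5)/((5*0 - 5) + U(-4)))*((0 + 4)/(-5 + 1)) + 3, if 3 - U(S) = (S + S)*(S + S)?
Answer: 67/22 ≈ 3.0455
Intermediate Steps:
U(S) = 3 - 4*S**2 (U(S) = 3 - (S + S)*(S + S) = 3 - 2*S*2*S = 3 - 4*S**2)
((-2 + 5)/((5*0 - 5) + U(-4)))*((0 + 4)/(-5 + 1)) + 3 = ((-2 + 5)/((5*0 - 5) + (3 - 4*(-4)**2)))*((0 + 4)/(-5 + 1)) + 3 = (3/((0 - 5) + (3 - 4*16)))*(4/(-4)) + 3 = (3/(-5 + (3 - 64)))*(4*(-1/4)) + 3 = (3/(-5 - 61))*(-1) + 3 = (3/(-66))*(-1) + 3 = (3*(-1/66))*(-1) + 3 = -1/22*(-1) + 3 = 1/22 + 3 = 67/22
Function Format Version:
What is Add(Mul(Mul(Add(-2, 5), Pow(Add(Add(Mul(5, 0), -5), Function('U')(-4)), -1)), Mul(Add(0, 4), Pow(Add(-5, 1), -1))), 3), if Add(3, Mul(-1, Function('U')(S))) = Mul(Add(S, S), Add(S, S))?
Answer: Rational(67, 22) ≈ 3.0455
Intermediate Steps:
Function('U')(S) = Add(3, Mul(-4, Pow(S, 2))) (Function('U')(S) = Add(3, Mul(-1, Mul(Add(S, S), Add(S, S)))) = Add(3, Mul(-1, Mul(Mul(2, S), Mul(2, S)))) = Add(3, Mul(-1, Mul(4, Pow(S, 2)))) = Add(3, Mul(-4, Pow(S, 2))))
Add(Mul(Mul(Add(-2, 5), Pow(Add(Add(Mul(5, 0), -5), Function('U')(-4)), -1)), Mul(Add(0, 4), Pow(Add(-5, 1), -1))), 3) = Add(Mul(Mul(Add(-2, 5), Pow(Add(Add(Mul(5, 0), -5), Add(3, Mul(-4, Pow(-4, 2)))), -1)), Mul(Add(0, 4), Pow(Add(-5, 1), -1))), 3) = Add(Mul(Mul(3, Pow(Add(Add(0, -5), Add(3, Mul(-4, 16))), -1)), Mul(4, Pow(-4, -1))), 3) = Add(Mul(Mul(3, Pow(Add(-5, Add(3, -64)), -1)), Mul(4, Rational(-1, 4))), 3) = Add(Mul(Mul(3, Pow(Add(-5, -61), -1)), -1), 3) = Add(Mul(Mul(3, Pow(-66, -1)), -1), 3) = Add(Mul(Mul(3, Rational(-1, 66)), -1), 3) = Add(Mul(Rational(-1, 22), -1), 3) = Add(Rational(1, 22), 3) = Rational(67, 22)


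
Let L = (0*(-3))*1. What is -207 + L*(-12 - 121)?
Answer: -207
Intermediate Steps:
L = 0 (L = 0*1 = 0)
-207 + L*(-12 - 121) = -207 + 0*(-12 - 121) = -207 + 0*(-133) = -207 + 0 = -207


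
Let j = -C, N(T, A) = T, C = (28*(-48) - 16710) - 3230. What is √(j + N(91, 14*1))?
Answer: 15*√95 ≈ 146.20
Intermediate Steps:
C = -21284 (C = (-1344 - 16710) - 3230 = -18054 - 3230 = -21284)
j = 21284 (j = -1*(-21284) = 21284)
√(j + N(91, 14*1)) = √(21284 + 91) = √21375 = 15*√95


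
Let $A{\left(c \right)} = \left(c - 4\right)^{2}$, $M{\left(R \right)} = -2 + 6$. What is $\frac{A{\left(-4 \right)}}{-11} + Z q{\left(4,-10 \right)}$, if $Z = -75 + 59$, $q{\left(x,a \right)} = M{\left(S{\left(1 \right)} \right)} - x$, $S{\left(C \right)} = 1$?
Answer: $- \frac{64}{11} \approx -5.8182$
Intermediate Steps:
$M{\left(R \right)} = 4$
$q{\left(x,a \right)} = 4 - x$
$A{\left(c \right)} = \left(-4 + c\right)^{2}$
$Z = -16$
$\frac{A{\left(-4 \right)}}{-11} + Z q{\left(4,-10 \right)} = \frac{\left(-4 - 4\right)^{2}}{-11} - 16 \left(4 - 4\right) = \left(-8\right)^{2} \left(- \frac{1}{11}\right) - 16 \left(4 - 4\right) = 64 \left(- \frac{1}{11}\right) - 0 = - \frac{64}{11} + 0 = - \frac{64}{11}$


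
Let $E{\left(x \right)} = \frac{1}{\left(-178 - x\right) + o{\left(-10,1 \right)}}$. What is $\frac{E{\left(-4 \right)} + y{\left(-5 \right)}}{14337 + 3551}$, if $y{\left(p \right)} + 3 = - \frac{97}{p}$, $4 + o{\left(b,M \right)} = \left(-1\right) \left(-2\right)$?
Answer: $\frac{14427}{15741440} \approx 0.0009165$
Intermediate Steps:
$o{\left(b,M \right)} = -2$ ($o{\left(b,M \right)} = -4 - -2 = -4 + 2 = -2$)
$y{\left(p \right)} = -3 - \frac{97}{p}$
$E{\left(x \right)} = \frac{1}{-180 - x}$ ($E{\left(x \right)} = \frac{1}{\left(-178 - x\right) - 2} = \frac{1}{-180 - x}$)
$\frac{E{\left(-4 \right)} + y{\left(-5 \right)}}{14337 + 3551} = \frac{- \frac{1}{180 - 4} - \left(3 + \frac{97}{-5}\right)}{14337 + 3551} = \frac{- \frac{1}{176} - - \frac{82}{5}}{17888} = \left(\left(-1\right) \frac{1}{176} + \left(-3 + \frac{97}{5}\right)\right) \frac{1}{17888} = \left(- \frac{1}{176} + \frac{82}{5}\right) \frac{1}{17888} = \frac{14427}{880} \cdot \frac{1}{17888} = \frac{14427}{15741440}$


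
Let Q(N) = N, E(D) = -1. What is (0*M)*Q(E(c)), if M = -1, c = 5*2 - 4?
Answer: 0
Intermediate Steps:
c = 6 (c = 10 - 4 = 6)
(0*M)*Q(E(c)) = (0*(-1))*(-1) = 0*(-1) = 0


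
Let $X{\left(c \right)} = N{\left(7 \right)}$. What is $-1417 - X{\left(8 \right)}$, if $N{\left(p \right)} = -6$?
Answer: $-1411$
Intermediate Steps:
$X{\left(c \right)} = -6$
$-1417 - X{\left(8 \right)} = -1417 - -6 = -1417 + 6 = -1411$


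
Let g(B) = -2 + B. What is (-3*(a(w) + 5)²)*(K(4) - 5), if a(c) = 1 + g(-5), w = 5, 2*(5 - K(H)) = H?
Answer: 6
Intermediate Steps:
K(H) = 5 - H/2
a(c) = -6 (a(c) = 1 + (-2 - 5) = 1 - 7 = -6)
(-3*(a(w) + 5)²)*(K(4) - 5) = (-3*(-6 + 5)²)*((5 - ½*4) - 5) = (-3*(-1)²)*((5 - 2) - 5) = (-3*1)*(3 - 5) = -3*(-2) = 6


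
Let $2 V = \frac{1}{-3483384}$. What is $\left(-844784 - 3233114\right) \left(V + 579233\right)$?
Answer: $- \frac{8227937948636400907}{3483384} \approx -2.3621 \cdot 10^{12}$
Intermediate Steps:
$V = - \frac{1}{6966768}$ ($V = \frac{1}{2 \left(-3483384\right)} = \frac{1}{2} \left(- \frac{1}{3483384}\right) = - \frac{1}{6966768} \approx -1.4354 \cdot 10^{-7}$)
$\left(-844784 - 3233114\right) \left(V + 579233\right) = \left(-844784 - 3233114\right) \left(- \frac{1}{6966768} + 579233\right) = \left(-4077898\right) \frac{4035381928943}{6966768} = - \frac{8227937948636400907}{3483384}$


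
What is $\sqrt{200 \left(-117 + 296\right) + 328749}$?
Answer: $\sqrt{364549} \approx 603.78$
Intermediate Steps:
$\sqrt{200 \left(-117 + 296\right) + 328749} = \sqrt{200 \cdot 179 + 328749} = \sqrt{35800 + 328749} = \sqrt{364549}$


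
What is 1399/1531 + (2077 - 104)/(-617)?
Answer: -2157480/944627 ≈ -2.2840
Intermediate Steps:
1399/1531 + (2077 - 104)/(-617) = 1399*(1/1531) + 1973*(-1/617) = 1399/1531 - 1973/617 = -2157480/944627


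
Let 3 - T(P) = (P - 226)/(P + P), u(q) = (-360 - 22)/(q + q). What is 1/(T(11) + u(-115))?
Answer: 2530/36517 ≈ 0.069283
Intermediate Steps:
u(q) = -191/q (u(q) = -382*1/(2*q) = -191/q)
T(P) = 3 - (-226 + P)/(2*P) (T(P) = 3 - (P - 226)/(P + P) = 3 - (-226 + P)/(2*P))
1/(T(11) + u(-115)) = 1/((5/2 + 113/11) - 191/(-115)) = 1/((5/2 + 113*(1/11)) - 191*(-1/115)) = 1/((5/2 + 113/11) + 191/115) = 1/(281/22 + 191/115) = 1/(36517/2530) = 2530/36517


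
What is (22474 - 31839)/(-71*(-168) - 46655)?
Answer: 9365/34727 ≈ 0.26967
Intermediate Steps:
(22474 - 31839)/(-71*(-168) - 46655) = -9365/(11928 - 46655) = -9365/(-34727) = -9365*(-1/34727) = 9365/34727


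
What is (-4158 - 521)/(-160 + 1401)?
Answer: -4679/1241 ≈ -3.7703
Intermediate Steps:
(-4158 - 521)/(-160 + 1401) = -4679/1241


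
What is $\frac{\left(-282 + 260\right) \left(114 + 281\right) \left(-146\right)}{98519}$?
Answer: $\frac{1268740}{98519} \approx 12.878$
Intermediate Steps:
$\frac{\left(-282 + 260\right) \left(114 + 281\right) \left(-146\right)}{98519} = \left(-22\right) 395 \left(-146\right) \frac{1}{98519} = \left(-8690\right) \left(-146\right) \frac{1}{98519} = 1268740 \cdot \frac{1}{98519} = \frac{1268740}{98519}$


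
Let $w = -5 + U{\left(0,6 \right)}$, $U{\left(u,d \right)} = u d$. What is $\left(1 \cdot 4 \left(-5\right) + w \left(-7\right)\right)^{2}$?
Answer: $225$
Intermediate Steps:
$U{\left(u,d \right)} = d u$
$w = -5$ ($w = -5 + 6 \cdot 0 = -5 + 0 = -5$)
$\left(1 \cdot 4 \left(-5\right) + w \left(-7\right)\right)^{2} = \left(1 \cdot 4 \left(-5\right) - -35\right)^{2} = \left(4 \left(-5\right) + 35\right)^{2} = \left(-20 + 35\right)^{2} = 15^{2} = 225$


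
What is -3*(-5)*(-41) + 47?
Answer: -568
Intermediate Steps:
-3*(-5)*(-41) + 47 = 15*(-41) + 47 = -615 + 47 = -568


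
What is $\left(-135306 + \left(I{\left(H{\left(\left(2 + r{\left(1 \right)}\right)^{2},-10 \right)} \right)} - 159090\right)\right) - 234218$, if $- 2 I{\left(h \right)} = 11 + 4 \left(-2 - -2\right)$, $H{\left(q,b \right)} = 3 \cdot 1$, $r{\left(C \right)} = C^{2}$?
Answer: $- \frac{1057239}{2} \approx -5.2862 \cdot 10^{5}$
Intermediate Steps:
$H{\left(q,b \right)} = 3$
$I{\left(h \right)} = - \frac{11}{2}$ ($I{\left(h \right)} = - \frac{11 + 4 \left(-2 - -2\right)}{2} = - \frac{11 + 4 \left(-2 + 2\right)}{2} = - \frac{11 + 4 \cdot 0}{2} = - \frac{11 + 0}{2} = \left(- \frac{1}{2}\right) 11 = - \frac{11}{2}$)
$\left(-135306 + \left(I{\left(H{\left(\left(2 + r{\left(1 \right)}\right)^{2},-10 \right)} \right)} - 159090\right)\right) - 234218 = \left(-135306 - \frac{318191}{2}\right) - 234218 = - \frac{588803}{2} - 234218 = - \frac{1057239}{2}$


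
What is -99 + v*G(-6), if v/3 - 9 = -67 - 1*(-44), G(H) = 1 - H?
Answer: -393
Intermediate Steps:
v = -42 (v = 27 + 3*(-67 - 1*(-44)) = 27 + 3*(-67 + 44) = 27 + 3*(-23) = 27 - 69 = -42)
-99 + v*G(-6) = -99 - 42*(1 - 1*(-6)) = -99 - 42*(1 + 6) = -99 - 42*7 = -99 - 294 = -393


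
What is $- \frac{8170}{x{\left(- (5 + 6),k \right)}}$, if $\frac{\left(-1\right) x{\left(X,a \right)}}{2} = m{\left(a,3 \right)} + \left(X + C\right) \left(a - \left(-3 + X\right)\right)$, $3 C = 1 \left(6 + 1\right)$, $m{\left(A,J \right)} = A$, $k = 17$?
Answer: $- \frac{2451}{151} \approx -16.232$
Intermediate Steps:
$C = \frac{7}{3}$ ($C = \frac{1 \left(6 + 1\right)}{3} = \frac{1 \cdot 7}{3} = \frac{1}{3} \cdot 7 = \frac{7}{3} \approx 2.3333$)
$x{\left(X,a \right)} = - 2 a - 2 \left(\frac{7}{3} + X\right) \left(3 + a - X\right)$ ($x{\left(X,a \right)} = - 2 \left(a + \left(X + \frac{7}{3}\right) \left(a - \left(-3 + X\right)\right)\right) = - 2 \left(a + \left(\frac{7}{3} + X\right) \left(3 + a - X\right)\right) = - 2 a - 2 \left(\frac{7}{3} + X\right) \left(3 + a - X\right)$)
$- \frac{8170}{x{\left(- (5 + 6),k \right)}} = - \frac{8170}{-14 + 2 \left(- (5 + 6)\right)^{2} - \frac{340}{3} - \frac{4 \left(- (5 + 6)\right)}{3} - 2 \left(- (5 + 6)\right) 17} = - \frac{8170}{-14 + 2 \left(\left(-1\right) 11\right)^{2} - \frac{340}{3} - \frac{4 \left(\left(-1\right) 11\right)}{3} - 2 \left(\left(-1\right) 11\right) 17} = - \frac{8170}{-14 + 2 \left(-11\right)^{2} - \frac{340}{3} - - \frac{44}{3} - \left(-22\right) 17} = - \frac{8170}{-14 + 2 \cdot 121 - \frac{340}{3} + \frac{44}{3} + 374} = - \frac{8170}{-14 + 242 - \frac{340}{3} + \frac{44}{3} + 374} = - \frac{8170}{\frac{1510}{3}} = \left(-8170\right) \frac{3}{1510} = - \frac{2451}{151}$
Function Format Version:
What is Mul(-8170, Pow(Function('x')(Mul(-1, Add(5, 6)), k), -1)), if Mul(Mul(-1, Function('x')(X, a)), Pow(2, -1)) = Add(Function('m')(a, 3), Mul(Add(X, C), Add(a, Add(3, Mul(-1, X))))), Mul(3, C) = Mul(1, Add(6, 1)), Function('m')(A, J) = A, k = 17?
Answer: Rational(-2451, 151) ≈ -16.232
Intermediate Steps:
C = Rational(7, 3) (C = Mul(Rational(1, 3), Mul(1, Add(6, 1))) = Mul(Rational(1, 3), Mul(1, 7)) = Mul(Rational(1, 3), 7) = Rational(7, 3) ≈ 2.3333)
Function('x')(X, a) = Add(Mul(-2, a), Mul(-2, Add(Rational(7, 3), X), Add(3, a, Mul(-1, X)))) (Function('x')(X, a) = Mul(-2, Add(a, Mul(Add(X, Rational(7, 3)), Add(a, Add(3, Mul(-1, X)))))) = Mul(-2, Add(a, Mul(Add(Rational(7, 3), X), Add(3, a, Mul(-1, X))))) = Add(Mul(-2, a), Mul(-2, Add(Rational(7, 3), X), Add(3, a, Mul(-1, X)))))
Mul(-8170, Pow(Function('x')(Mul(-1, Add(5, 6)), k), -1)) = Mul(-8170, Pow(Add(-14, Mul(2, Pow(Mul(-1, Add(5, 6)), 2)), Mul(Rational(-20, 3), 17), Mul(Rational(-4, 3), Mul(-1, Add(5, 6))), Mul(-2, Mul(-1, Add(5, 6)), 17)), -1)) = Mul(-8170, Pow(Add(-14, Mul(2, Pow(Mul(-1, 11), 2)), Rational(-340, 3), Mul(Rational(-4, 3), Mul(-1, 11)), Mul(-2, Mul(-1, 11), 17)), -1)) = Mul(-8170, Pow(Add(-14, Mul(2, Pow(-11, 2)), Rational(-340, 3), Mul(Rational(-4, 3), -11), Mul(-2, -11, 17)), -1)) = Mul(-8170, Pow(Add(-14, Mul(2, 121), Rational(-340, 3), Rational(44, 3), 374), -1)) = Mul(-8170, Pow(Add(-14, 242, Rational(-340, 3), Rational(44, 3), 374), -1)) = Mul(-8170, Pow(Rational(1510, 3), -1)) = Mul(-8170, Rational(3, 1510)) = Rational(-2451, 151)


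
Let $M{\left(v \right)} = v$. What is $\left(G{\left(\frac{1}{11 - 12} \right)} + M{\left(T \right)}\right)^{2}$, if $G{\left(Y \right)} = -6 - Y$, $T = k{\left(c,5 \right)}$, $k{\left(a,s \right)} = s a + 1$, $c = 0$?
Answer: $16$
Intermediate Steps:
$k{\left(a,s \right)} = 1 + a s$ ($k{\left(a,s \right)} = a s + 1 = 1 + a s$)
$T = 1$ ($T = 1 + 0 \cdot 5 = 1 + 0 = 1$)
$\left(G{\left(\frac{1}{11 - 12} \right)} + M{\left(T \right)}\right)^{2} = \left(\left(-6 - \frac{1}{11 - 12}\right) + 1\right)^{2} = \left(\left(-6 - \frac{1}{-1}\right) + 1\right)^{2} = \left(\left(-6 - -1\right) + 1\right)^{2} = \left(\left(-6 + 1\right) + 1\right)^{2} = \left(-5 + 1\right)^{2} = \left(-4\right)^{2} = 16$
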